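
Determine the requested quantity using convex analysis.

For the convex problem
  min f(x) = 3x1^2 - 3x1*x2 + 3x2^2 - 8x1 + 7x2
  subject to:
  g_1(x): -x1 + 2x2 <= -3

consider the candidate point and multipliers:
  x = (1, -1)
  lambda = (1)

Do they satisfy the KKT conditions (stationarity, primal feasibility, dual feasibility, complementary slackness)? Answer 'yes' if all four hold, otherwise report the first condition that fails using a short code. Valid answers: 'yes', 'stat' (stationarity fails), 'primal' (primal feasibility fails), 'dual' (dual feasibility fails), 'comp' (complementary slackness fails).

Gradient of f: grad f(x) = Q x + c = (1, -2)
Constraint values g_i(x) = a_i^T x - b_i:
  g_1((1, -1)) = 0
Stationarity residual: grad f(x) + sum_i lambda_i a_i = (0, 0)
  -> stationarity OK
Primal feasibility (all g_i <= 0): OK
Dual feasibility (all lambda_i >= 0): OK
Complementary slackness (lambda_i * g_i(x) = 0 for all i): OK

Verdict: yes, KKT holds.

yes


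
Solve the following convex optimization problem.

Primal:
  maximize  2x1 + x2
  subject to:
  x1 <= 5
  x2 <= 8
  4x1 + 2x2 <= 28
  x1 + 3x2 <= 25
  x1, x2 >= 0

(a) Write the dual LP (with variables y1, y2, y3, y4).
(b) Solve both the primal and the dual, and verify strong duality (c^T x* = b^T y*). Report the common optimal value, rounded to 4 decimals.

The standard primal-dual pair for 'max c^T x s.t. A x <= b, x >= 0' is:
  Dual:  min b^T y  s.t.  A^T y >= c,  y >= 0.

So the dual LP is:
  minimize  5y1 + 8y2 + 28y3 + 25y4
  subject to:
    y1 + 4y3 + y4 >= 2
    y2 + 2y3 + 3y4 >= 1
    y1, y2, y3, y4 >= 0

Solving the primal: x* = (3.4, 7.2).
  primal value c^T x* = 14.
Solving the dual: y* = (0, 0, 0.5, 0).
  dual value b^T y* = 14.
Strong duality: c^T x* = b^T y*. Confirmed.

14


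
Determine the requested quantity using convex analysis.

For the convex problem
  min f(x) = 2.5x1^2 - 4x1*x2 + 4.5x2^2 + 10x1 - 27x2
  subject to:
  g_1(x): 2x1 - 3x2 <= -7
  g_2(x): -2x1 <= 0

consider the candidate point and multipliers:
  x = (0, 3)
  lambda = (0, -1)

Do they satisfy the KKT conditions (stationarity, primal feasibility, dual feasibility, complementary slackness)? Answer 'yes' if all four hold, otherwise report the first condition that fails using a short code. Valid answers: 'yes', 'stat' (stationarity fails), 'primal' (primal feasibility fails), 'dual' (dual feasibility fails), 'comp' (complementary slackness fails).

Gradient of f: grad f(x) = Q x + c = (-2, 0)
Constraint values g_i(x) = a_i^T x - b_i:
  g_1((0, 3)) = -2
  g_2((0, 3)) = 0
Stationarity residual: grad f(x) + sum_i lambda_i a_i = (0, 0)
  -> stationarity OK
Primal feasibility (all g_i <= 0): OK
Dual feasibility (all lambda_i >= 0): FAILS
Complementary slackness (lambda_i * g_i(x) = 0 for all i): OK

Verdict: the first failing condition is dual_feasibility -> dual.

dual


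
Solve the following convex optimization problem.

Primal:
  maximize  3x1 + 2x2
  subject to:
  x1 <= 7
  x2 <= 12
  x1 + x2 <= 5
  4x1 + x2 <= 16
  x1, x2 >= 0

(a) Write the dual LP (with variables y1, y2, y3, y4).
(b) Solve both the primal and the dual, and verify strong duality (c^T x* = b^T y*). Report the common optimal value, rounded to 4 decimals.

The standard primal-dual pair for 'max c^T x s.t. A x <= b, x >= 0' is:
  Dual:  min b^T y  s.t.  A^T y >= c,  y >= 0.

So the dual LP is:
  minimize  7y1 + 12y2 + 5y3 + 16y4
  subject to:
    y1 + y3 + 4y4 >= 3
    y2 + y3 + y4 >= 2
    y1, y2, y3, y4 >= 0

Solving the primal: x* = (3.6667, 1.3333).
  primal value c^T x* = 13.6667.
Solving the dual: y* = (0, 0, 1.6667, 0.3333).
  dual value b^T y* = 13.6667.
Strong duality: c^T x* = b^T y*. Confirmed.

13.6667


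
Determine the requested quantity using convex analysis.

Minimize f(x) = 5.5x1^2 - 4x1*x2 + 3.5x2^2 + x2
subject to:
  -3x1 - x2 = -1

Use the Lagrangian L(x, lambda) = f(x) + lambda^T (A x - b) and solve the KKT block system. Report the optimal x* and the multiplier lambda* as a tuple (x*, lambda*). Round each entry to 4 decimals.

Form the Lagrangian:
  L(x, lambda) = (1/2) x^T Q x + c^T x + lambda^T (A x - b)
Stationarity (grad_x L = 0): Q x + c + A^T lambda = 0.
Primal feasibility: A x = b.

This gives the KKT block system:
  [ Q   A^T ] [ x     ]   [-c ]
  [ A    0  ] [ lambda ] = [ b ]

Solving the linear system:
  x*      = (0.2857, 0.1429)
  lambda* = (0.8571)
  f(x*)   = 0.5

x* = (0.2857, 0.1429), lambda* = (0.8571)


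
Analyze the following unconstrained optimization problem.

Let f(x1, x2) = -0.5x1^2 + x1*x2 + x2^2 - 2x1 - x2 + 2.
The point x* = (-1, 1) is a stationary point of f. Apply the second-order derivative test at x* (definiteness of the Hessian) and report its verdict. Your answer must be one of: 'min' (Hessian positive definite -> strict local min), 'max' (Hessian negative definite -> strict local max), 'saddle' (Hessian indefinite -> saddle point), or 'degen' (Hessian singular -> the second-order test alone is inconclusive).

Compute the Hessian H = grad^2 f:
  H = [[-1, 1], [1, 2]]
Verify stationarity: grad f(x*) = H x* + g = (0, 0).
Eigenvalues of H: -1.3028, 2.3028.
Eigenvalues have mixed signs, so H is indefinite -> x* is a saddle point.

saddle


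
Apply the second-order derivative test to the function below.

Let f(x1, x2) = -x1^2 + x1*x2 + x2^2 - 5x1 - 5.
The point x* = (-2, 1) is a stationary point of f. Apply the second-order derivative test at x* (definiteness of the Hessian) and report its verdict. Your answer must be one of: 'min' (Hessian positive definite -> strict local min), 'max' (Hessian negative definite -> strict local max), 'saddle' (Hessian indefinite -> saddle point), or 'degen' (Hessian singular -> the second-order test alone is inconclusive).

Compute the Hessian H = grad^2 f:
  H = [[-2, 1], [1, 2]]
Verify stationarity: grad f(x*) = H x* + g = (0, 0).
Eigenvalues of H: -2.2361, 2.2361.
Eigenvalues have mixed signs, so H is indefinite -> x* is a saddle point.

saddle


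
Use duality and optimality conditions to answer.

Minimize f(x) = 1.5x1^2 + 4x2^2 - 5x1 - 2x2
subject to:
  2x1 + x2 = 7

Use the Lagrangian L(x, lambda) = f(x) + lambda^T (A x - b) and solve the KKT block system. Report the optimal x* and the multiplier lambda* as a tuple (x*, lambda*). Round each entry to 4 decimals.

Form the Lagrangian:
  L(x, lambda) = (1/2) x^T Q x + c^T x + lambda^T (A x - b)
Stationarity (grad_x L = 0): Q x + c + A^T lambda = 0.
Primal feasibility: A x = b.

This gives the KKT block system:
  [ Q   A^T ] [ x     ]   [-c ]
  [ A    0  ] [ lambda ] = [ b ]

Solving the linear system:
  x*      = (3.2286, 0.5429)
  lambda* = (-2.3429)
  f(x*)   = -0.4143

x* = (3.2286, 0.5429), lambda* = (-2.3429)


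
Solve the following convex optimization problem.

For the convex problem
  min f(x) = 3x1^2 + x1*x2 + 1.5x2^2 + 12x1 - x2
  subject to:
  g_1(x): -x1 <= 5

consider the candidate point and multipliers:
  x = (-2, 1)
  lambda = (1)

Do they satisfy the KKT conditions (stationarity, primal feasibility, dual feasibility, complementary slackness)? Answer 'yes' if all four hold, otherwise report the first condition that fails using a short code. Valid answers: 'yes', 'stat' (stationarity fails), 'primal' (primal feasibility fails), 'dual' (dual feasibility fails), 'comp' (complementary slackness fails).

Gradient of f: grad f(x) = Q x + c = (1, 0)
Constraint values g_i(x) = a_i^T x - b_i:
  g_1((-2, 1)) = -3
Stationarity residual: grad f(x) + sum_i lambda_i a_i = (0, 0)
  -> stationarity OK
Primal feasibility (all g_i <= 0): OK
Dual feasibility (all lambda_i >= 0): OK
Complementary slackness (lambda_i * g_i(x) = 0 for all i): FAILS

Verdict: the first failing condition is complementary_slackness -> comp.

comp


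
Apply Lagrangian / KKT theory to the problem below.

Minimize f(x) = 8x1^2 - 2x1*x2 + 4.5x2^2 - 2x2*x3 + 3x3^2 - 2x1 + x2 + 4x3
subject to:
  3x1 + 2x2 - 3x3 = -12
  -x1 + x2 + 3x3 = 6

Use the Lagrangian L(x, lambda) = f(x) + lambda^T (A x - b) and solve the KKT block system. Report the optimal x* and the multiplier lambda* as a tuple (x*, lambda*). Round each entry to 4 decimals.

Form the Lagrangian:
  L(x, lambda) = (1/2) x^T Q x + c^T x + lambda^T (A x - b)
Stationarity (grad_x L = 0): Q x + c + A^T lambda = 0.
Primal feasibility: A x = b.

This gives the KKT block system:
  [ Q   A^T ] [ x     ]   [-c ]
  [ A    0  ] [ lambda ] = [ b ]

Solving the linear system:
  x*      = (-1.1624, -1.2251, 2.0209)
  lambda* = (5.9782, -0.2137)
  f(x*)   = 41.1016

x* = (-1.1624, -1.2251, 2.0209), lambda* = (5.9782, -0.2137)


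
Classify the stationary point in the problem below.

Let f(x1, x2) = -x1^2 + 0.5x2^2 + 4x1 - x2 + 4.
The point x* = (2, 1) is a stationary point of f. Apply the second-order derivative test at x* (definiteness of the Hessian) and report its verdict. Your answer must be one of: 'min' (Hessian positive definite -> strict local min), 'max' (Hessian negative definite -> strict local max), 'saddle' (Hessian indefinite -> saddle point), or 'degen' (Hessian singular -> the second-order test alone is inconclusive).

Compute the Hessian H = grad^2 f:
  H = [[-2, 0], [0, 1]]
Verify stationarity: grad f(x*) = H x* + g = (0, 0).
Eigenvalues of H: -2, 1.
Eigenvalues have mixed signs, so H is indefinite -> x* is a saddle point.

saddle


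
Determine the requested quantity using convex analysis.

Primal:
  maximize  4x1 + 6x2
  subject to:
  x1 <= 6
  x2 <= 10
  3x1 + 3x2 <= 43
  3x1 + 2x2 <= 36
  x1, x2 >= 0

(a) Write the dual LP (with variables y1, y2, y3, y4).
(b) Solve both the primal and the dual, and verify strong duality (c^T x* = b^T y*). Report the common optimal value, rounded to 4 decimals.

The standard primal-dual pair for 'max c^T x s.t. A x <= b, x >= 0' is:
  Dual:  min b^T y  s.t.  A^T y >= c,  y >= 0.

So the dual LP is:
  minimize  6y1 + 10y2 + 43y3 + 36y4
  subject to:
    y1 + 3y3 + 3y4 >= 4
    y2 + 3y3 + 2y4 >= 6
    y1, y2, y3, y4 >= 0

Solving the primal: x* = (4.3333, 10).
  primal value c^T x* = 77.3333.
Solving the dual: y* = (0, 2, 1.3333, 0).
  dual value b^T y* = 77.3333.
Strong duality: c^T x* = b^T y*. Confirmed.

77.3333


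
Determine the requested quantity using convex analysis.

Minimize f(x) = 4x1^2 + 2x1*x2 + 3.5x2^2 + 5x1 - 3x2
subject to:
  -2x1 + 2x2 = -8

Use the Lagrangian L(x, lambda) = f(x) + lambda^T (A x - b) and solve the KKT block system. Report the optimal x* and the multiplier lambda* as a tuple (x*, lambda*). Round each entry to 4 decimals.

Form the Lagrangian:
  L(x, lambda) = (1/2) x^T Q x + c^T x + lambda^T (A x - b)
Stationarity (grad_x L = 0): Q x + c + A^T lambda = 0.
Primal feasibility: A x = b.

This gives the KKT block system:
  [ Q   A^T ] [ x     ]   [-c ]
  [ A    0  ] [ lambda ] = [ b ]

Solving the linear system:
  x*      = (1.7895, -2.2105)
  lambda* = (7.4474)
  f(x*)   = 37.5789

x* = (1.7895, -2.2105), lambda* = (7.4474)


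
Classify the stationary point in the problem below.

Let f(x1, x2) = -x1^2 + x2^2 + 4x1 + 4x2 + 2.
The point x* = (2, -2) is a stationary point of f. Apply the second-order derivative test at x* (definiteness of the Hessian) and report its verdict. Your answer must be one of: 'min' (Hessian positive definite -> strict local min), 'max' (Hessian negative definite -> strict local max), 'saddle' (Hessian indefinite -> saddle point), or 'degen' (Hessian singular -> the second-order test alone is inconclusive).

Compute the Hessian H = grad^2 f:
  H = [[-2, 0], [0, 2]]
Verify stationarity: grad f(x*) = H x* + g = (0, 0).
Eigenvalues of H: -2, 2.
Eigenvalues have mixed signs, so H is indefinite -> x* is a saddle point.

saddle


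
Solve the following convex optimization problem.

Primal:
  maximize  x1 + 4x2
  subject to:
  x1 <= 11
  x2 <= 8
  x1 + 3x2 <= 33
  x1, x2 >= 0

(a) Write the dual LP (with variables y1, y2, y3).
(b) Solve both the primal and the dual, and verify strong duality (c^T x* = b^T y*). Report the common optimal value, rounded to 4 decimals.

The standard primal-dual pair for 'max c^T x s.t. A x <= b, x >= 0' is:
  Dual:  min b^T y  s.t.  A^T y >= c,  y >= 0.

So the dual LP is:
  minimize  11y1 + 8y2 + 33y3
  subject to:
    y1 + y3 >= 1
    y2 + 3y3 >= 4
    y1, y2, y3 >= 0

Solving the primal: x* = (9, 8).
  primal value c^T x* = 41.
Solving the dual: y* = (0, 1, 1).
  dual value b^T y* = 41.
Strong duality: c^T x* = b^T y*. Confirmed.

41


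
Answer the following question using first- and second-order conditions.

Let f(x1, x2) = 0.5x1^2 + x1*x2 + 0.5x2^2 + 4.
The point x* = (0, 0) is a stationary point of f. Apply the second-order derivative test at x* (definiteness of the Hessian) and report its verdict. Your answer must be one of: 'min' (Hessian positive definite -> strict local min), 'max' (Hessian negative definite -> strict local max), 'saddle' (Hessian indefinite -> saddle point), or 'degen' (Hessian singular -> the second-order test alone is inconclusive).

Compute the Hessian H = grad^2 f:
  H = [[1, 1], [1, 1]]
Verify stationarity: grad f(x*) = H x* + g = (0, 0).
Eigenvalues of H: 0, 2.
H has a zero eigenvalue (singular; positive semidefinite but not definite), so H is neither positive definite, negative definite, nor indefinite. The second-order test alone is inconclusive -> degen.
(Indeed, f is constant along the null direction of H through x*, so x* is not a strict local extremum.)

degen


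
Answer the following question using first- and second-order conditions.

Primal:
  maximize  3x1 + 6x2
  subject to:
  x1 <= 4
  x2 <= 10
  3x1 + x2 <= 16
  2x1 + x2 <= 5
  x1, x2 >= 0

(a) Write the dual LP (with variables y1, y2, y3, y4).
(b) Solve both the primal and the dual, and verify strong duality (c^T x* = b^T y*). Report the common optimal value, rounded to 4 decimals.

The standard primal-dual pair for 'max c^T x s.t. A x <= b, x >= 0' is:
  Dual:  min b^T y  s.t.  A^T y >= c,  y >= 0.

So the dual LP is:
  minimize  4y1 + 10y2 + 16y3 + 5y4
  subject to:
    y1 + 3y3 + 2y4 >= 3
    y2 + y3 + y4 >= 6
    y1, y2, y3, y4 >= 0

Solving the primal: x* = (0, 5).
  primal value c^T x* = 30.
Solving the dual: y* = (0, 0, 0, 6).
  dual value b^T y* = 30.
Strong duality: c^T x* = b^T y*. Confirmed.

30


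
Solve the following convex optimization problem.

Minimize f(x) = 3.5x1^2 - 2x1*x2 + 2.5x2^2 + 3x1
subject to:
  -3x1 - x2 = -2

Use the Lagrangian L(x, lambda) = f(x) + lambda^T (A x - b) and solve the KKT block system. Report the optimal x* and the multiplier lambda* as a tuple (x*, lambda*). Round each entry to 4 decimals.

Form the Lagrangian:
  L(x, lambda) = (1/2) x^T Q x + c^T x + lambda^T (A x - b)
Stationarity (grad_x L = 0): Q x + c + A^T lambda = 0.
Primal feasibility: A x = b.

This gives the KKT block system:
  [ Q   A^T ] [ x     ]   [-c ]
  [ A    0  ] [ lambda ] = [ b ]

Solving the linear system:
  x*      = (0.4844, 0.5469)
  lambda* = (1.7656)
  f(x*)   = 2.4922

x* = (0.4844, 0.5469), lambda* = (1.7656)


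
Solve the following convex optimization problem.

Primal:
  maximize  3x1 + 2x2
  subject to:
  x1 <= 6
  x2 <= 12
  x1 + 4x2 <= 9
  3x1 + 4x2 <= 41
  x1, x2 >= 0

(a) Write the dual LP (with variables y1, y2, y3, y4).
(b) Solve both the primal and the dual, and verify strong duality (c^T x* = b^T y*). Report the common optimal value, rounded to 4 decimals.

The standard primal-dual pair for 'max c^T x s.t. A x <= b, x >= 0' is:
  Dual:  min b^T y  s.t.  A^T y >= c,  y >= 0.

So the dual LP is:
  minimize  6y1 + 12y2 + 9y3 + 41y4
  subject to:
    y1 + y3 + 3y4 >= 3
    y2 + 4y3 + 4y4 >= 2
    y1, y2, y3, y4 >= 0

Solving the primal: x* = (6, 0.75).
  primal value c^T x* = 19.5.
Solving the dual: y* = (2.5, 0, 0.5, 0).
  dual value b^T y* = 19.5.
Strong duality: c^T x* = b^T y*. Confirmed.

19.5


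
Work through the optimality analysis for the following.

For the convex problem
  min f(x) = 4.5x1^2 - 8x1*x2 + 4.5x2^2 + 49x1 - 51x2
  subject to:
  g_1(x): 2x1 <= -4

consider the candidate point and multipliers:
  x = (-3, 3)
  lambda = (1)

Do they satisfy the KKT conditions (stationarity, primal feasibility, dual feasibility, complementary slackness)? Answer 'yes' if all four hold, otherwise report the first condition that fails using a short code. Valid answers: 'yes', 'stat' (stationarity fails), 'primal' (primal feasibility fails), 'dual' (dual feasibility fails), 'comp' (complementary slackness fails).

Gradient of f: grad f(x) = Q x + c = (-2, 0)
Constraint values g_i(x) = a_i^T x - b_i:
  g_1((-3, 3)) = -2
Stationarity residual: grad f(x) + sum_i lambda_i a_i = (0, 0)
  -> stationarity OK
Primal feasibility (all g_i <= 0): OK
Dual feasibility (all lambda_i >= 0): OK
Complementary slackness (lambda_i * g_i(x) = 0 for all i): FAILS

Verdict: the first failing condition is complementary_slackness -> comp.

comp


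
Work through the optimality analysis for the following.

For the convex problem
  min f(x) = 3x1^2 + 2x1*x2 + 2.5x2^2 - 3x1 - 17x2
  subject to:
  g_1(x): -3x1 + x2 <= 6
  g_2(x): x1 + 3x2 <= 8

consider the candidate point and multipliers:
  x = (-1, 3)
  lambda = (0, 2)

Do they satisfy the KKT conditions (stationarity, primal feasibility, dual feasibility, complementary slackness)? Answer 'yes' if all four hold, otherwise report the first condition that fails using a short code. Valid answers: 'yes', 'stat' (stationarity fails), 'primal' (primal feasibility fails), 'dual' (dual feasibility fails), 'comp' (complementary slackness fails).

Gradient of f: grad f(x) = Q x + c = (-3, -4)
Constraint values g_i(x) = a_i^T x - b_i:
  g_1((-1, 3)) = 0
  g_2((-1, 3)) = 0
Stationarity residual: grad f(x) + sum_i lambda_i a_i = (-1, 2)
  -> stationarity FAILS
Primal feasibility (all g_i <= 0): OK
Dual feasibility (all lambda_i >= 0): OK
Complementary slackness (lambda_i * g_i(x) = 0 for all i): OK

Verdict: the first failing condition is stationarity -> stat.

stat


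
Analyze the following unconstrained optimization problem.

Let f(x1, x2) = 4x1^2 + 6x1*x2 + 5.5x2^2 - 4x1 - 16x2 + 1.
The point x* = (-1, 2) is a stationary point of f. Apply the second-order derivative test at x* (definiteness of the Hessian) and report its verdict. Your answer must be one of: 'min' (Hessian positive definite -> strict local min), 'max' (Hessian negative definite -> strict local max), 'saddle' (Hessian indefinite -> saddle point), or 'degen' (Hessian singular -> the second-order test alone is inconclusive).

Compute the Hessian H = grad^2 f:
  H = [[8, 6], [6, 11]]
Verify stationarity: grad f(x*) = H x* + g = (0, 0).
Eigenvalues of H: 3.3153, 15.6847.
Both eigenvalues > 0, so H is positive definite -> x* is a strict local min.

min


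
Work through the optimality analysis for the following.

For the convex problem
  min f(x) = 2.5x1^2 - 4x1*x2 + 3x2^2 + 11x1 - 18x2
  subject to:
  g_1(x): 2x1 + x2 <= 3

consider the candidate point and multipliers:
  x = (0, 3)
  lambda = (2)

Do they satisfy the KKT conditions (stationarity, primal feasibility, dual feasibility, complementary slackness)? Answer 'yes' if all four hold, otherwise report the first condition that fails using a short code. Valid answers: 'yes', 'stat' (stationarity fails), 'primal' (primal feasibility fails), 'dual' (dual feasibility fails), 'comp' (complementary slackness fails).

Gradient of f: grad f(x) = Q x + c = (-1, 0)
Constraint values g_i(x) = a_i^T x - b_i:
  g_1((0, 3)) = 0
Stationarity residual: grad f(x) + sum_i lambda_i a_i = (3, 2)
  -> stationarity FAILS
Primal feasibility (all g_i <= 0): OK
Dual feasibility (all lambda_i >= 0): OK
Complementary slackness (lambda_i * g_i(x) = 0 for all i): OK

Verdict: the first failing condition is stationarity -> stat.

stat


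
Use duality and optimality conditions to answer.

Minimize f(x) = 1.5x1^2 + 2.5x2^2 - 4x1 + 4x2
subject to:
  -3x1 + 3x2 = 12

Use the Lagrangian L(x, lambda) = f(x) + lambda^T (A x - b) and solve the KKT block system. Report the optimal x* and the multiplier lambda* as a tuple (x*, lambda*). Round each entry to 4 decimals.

Form the Lagrangian:
  L(x, lambda) = (1/2) x^T Q x + c^T x + lambda^T (A x - b)
Stationarity (grad_x L = 0): Q x + c + A^T lambda = 0.
Primal feasibility: A x = b.

This gives the KKT block system:
  [ Q   A^T ] [ x     ]   [-c ]
  [ A    0  ] [ lambda ] = [ b ]

Solving the linear system:
  x*      = (-2.5, 1.5)
  lambda* = (-3.8333)
  f(x*)   = 31

x* = (-2.5, 1.5), lambda* = (-3.8333)


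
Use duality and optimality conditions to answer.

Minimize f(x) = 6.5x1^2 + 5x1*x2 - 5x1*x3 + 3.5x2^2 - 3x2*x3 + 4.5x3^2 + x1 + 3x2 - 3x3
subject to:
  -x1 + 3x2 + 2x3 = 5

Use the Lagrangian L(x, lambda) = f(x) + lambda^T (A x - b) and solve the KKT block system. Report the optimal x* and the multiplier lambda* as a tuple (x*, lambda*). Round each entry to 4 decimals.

Form the Lagrangian:
  L(x, lambda) = (1/2) x^T Q x + c^T x + lambda^T (A x - b)
Stationarity (grad_x L = 0): Q x + c + A^T lambda = 0.
Primal feasibility: A x = b.

This gives the KKT block system:
  [ Q   A^T ] [ x     ]   [-c ]
  [ A    0  ] [ lambda ] = [ b ]

Solving the linear system:
  x*      = (-0.2263, 0.9576, 0.9505)
  lambda* = (-1.9066)
  f(x*)   = 4.6641

x* = (-0.2263, 0.9576, 0.9505), lambda* = (-1.9066)


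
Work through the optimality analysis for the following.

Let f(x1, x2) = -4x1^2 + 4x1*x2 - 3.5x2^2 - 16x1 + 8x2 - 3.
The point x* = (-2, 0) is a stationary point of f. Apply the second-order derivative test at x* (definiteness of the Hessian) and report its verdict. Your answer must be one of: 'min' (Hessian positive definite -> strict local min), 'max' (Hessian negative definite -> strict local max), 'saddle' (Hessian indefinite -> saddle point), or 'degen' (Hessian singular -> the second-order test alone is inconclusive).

Compute the Hessian H = grad^2 f:
  H = [[-8, 4], [4, -7]]
Verify stationarity: grad f(x*) = H x* + g = (0, 0).
Eigenvalues of H: -11.5311, -3.4689.
Both eigenvalues < 0, so H is negative definite -> x* is a strict local max.

max


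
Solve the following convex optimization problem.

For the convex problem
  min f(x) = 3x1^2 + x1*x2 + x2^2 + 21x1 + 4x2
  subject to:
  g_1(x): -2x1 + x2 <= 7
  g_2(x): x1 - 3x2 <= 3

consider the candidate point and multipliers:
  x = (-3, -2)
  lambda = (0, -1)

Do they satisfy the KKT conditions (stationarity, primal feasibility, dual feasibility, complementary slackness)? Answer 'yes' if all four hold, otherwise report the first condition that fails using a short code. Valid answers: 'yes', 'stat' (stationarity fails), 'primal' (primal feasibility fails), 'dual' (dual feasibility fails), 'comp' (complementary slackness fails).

Gradient of f: grad f(x) = Q x + c = (1, -3)
Constraint values g_i(x) = a_i^T x - b_i:
  g_1((-3, -2)) = -3
  g_2((-3, -2)) = 0
Stationarity residual: grad f(x) + sum_i lambda_i a_i = (0, 0)
  -> stationarity OK
Primal feasibility (all g_i <= 0): OK
Dual feasibility (all lambda_i >= 0): FAILS
Complementary slackness (lambda_i * g_i(x) = 0 for all i): OK

Verdict: the first failing condition is dual_feasibility -> dual.

dual


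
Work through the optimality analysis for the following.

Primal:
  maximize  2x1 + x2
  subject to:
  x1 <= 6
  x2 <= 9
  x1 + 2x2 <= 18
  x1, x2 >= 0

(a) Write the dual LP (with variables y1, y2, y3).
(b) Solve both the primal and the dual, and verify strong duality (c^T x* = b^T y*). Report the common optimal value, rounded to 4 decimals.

The standard primal-dual pair for 'max c^T x s.t. A x <= b, x >= 0' is:
  Dual:  min b^T y  s.t.  A^T y >= c,  y >= 0.

So the dual LP is:
  minimize  6y1 + 9y2 + 18y3
  subject to:
    y1 + y3 >= 2
    y2 + 2y3 >= 1
    y1, y2, y3 >= 0

Solving the primal: x* = (6, 6).
  primal value c^T x* = 18.
Solving the dual: y* = (1.5, 0, 0.5).
  dual value b^T y* = 18.
Strong duality: c^T x* = b^T y*. Confirmed.

18


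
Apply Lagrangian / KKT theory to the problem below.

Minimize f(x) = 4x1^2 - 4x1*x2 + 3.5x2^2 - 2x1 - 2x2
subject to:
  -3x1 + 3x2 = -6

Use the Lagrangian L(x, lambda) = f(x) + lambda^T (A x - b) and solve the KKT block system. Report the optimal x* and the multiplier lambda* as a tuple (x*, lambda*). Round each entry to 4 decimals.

Form the Lagrangian:
  L(x, lambda) = (1/2) x^T Q x + c^T x + lambda^T (A x - b)
Stationarity (grad_x L = 0): Q x + c + A^T lambda = 0.
Primal feasibility: A x = b.

This gives the KKT block system:
  [ Q   A^T ] [ x     ]   [-c ]
  [ A    0  ] [ lambda ] = [ b ]

Solving the linear system:
  x*      = (1.4286, -0.5714)
  lambda* = (3.9048)
  f(x*)   = 10.8571

x* = (1.4286, -0.5714), lambda* = (3.9048)


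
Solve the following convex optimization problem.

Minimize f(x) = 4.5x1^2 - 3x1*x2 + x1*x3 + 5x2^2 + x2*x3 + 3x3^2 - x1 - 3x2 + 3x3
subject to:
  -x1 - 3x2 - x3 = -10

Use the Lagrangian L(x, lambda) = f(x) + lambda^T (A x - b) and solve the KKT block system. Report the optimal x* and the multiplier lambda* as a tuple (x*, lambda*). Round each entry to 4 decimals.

Form the Lagrangian:
  L(x, lambda) = (1/2) x^T Q x + c^T x + lambda^T (A x - b)
Stationarity (grad_x L = 0): Q x + c + A^T lambda = 0.
Primal feasibility: A x = b.

This gives the KKT block system:
  [ Q   A^T ] [ x     ]   [-c ]
  [ A    0  ] [ lambda ] = [ b ]

Solving the linear system:
  x*      = (1.7852, 2.7994, -0.1833)
  lambda* = (6.485)
  f(x*)   = 27.0585

x* = (1.7852, 2.7994, -0.1833), lambda* = (6.485)


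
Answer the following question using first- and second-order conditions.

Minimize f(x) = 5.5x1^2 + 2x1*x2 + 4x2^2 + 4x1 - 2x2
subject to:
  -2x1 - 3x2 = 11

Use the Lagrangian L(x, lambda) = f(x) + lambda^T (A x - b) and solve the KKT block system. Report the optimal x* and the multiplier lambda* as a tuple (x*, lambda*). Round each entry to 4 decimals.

Form the Lagrangian:
  L(x, lambda) = (1/2) x^T Q x + c^T x + lambda^T (A x - b)
Stationarity (grad_x L = 0): Q x + c + A^T lambda = 0.
Primal feasibility: A x = b.

This gives the KKT block system:
  [ Q   A^T ] [ x     ]   [-c ]
  [ A    0  ] [ lambda ] = [ b ]

Solving the linear system:
  x*      = (-1.4766, -2.6822)
  lambda* = (-8.8037)
  f(x*)   = 48.1495

x* = (-1.4766, -2.6822), lambda* = (-8.8037)


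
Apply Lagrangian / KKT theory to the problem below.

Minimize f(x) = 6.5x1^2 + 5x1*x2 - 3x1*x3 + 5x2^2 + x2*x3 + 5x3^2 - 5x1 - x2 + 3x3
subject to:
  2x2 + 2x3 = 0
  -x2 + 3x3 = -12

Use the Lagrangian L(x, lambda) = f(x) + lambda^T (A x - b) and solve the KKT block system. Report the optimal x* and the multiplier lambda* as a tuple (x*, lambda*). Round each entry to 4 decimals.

Form the Lagrangian:
  L(x, lambda) = (1/2) x^T Q x + c^T x + lambda^T (A x - b)
Stationarity (grad_x L = 0): Q x + c + A^T lambda = 0.
Primal feasibility: A x = b.

This gives the KKT block system:
  [ Q   A^T ] [ x     ]   [-c ]
  [ A    0  ] [ lambda ] = [ b ]

Solving the linear system:
  x*      = (-1.4615, 3, -3)
  lambda* = (-4.5577, 9.5769)
  f(x*)   = 55.1154

x* = (-1.4615, 3, -3), lambda* = (-4.5577, 9.5769)


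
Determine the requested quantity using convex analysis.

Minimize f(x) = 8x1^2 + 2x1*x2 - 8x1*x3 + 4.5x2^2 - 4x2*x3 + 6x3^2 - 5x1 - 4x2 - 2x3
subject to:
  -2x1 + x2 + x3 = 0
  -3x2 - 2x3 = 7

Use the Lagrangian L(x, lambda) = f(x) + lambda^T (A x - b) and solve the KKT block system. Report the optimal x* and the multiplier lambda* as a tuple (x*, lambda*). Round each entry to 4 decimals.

Form the Lagrangian:
  L(x, lambda) = (1/2) x^T Q x + c^T x + lambda^T (A x - b)
Stationarity (grad_x L = 0): Q x + c + A^T lambda = 0.
Primal feasibility: A x = b.

This gives the KKT block system:
  [ Q   A^T ] [ x     ]   [-c ]
  [ A    0  ] [ lambda ] = [ b ]

Solving the linear system:
  x*      = (-1.436, -1.256, -1.6161)
  lambda* = (-8.7798, -6.8304)
  f(x*)   = 31.6243

x* = (-1.436, -1.256, -1.6161), lambda* = (-8.7798, -6.8304)


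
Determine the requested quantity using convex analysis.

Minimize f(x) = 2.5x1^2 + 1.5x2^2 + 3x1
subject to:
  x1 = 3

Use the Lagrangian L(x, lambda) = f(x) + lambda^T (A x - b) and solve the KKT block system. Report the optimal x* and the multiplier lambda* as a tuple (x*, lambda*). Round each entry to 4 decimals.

Form the Lagrangian:
  L(x, lambda) = (1/2) x^T Q x + c^T x + lambda^T (A x - b)
Stationarity (grad_x L = 0): Q x + c + A^T lambda = 0.
Primal feasibility: A x = b.

This gives the KKT block system:
  [ Q   A^T ] [ x     ]   [-c ]
  [ A    0  ] [ lambda ] = [ b ]

Solving the linear system:
  x*      = (3, 0)
  lambda* = (-18)
  f(x*)   = 31.5

x* = (3, 0), lambda* = (-18)


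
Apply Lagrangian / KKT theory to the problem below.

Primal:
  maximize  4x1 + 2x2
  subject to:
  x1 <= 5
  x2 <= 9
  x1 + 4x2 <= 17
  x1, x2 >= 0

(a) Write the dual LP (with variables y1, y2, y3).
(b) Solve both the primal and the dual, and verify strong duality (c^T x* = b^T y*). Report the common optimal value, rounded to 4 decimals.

The standard primal-dual pair for 'max c^T x s.t. A x <= b, x >= 0' is:
  Dual:  min b^T y  s.t.  A^T y >= c,  y >= 0.

So the dual LP is:
  minimize  5y1 + 9y2 + 17y3
  subject to:
    y1 + y3 >= 4
    y2 + 4y3 >= 2
    y1, y2, y3 >= 0

Solving the primal: x* = (5, 3).
  primal value c^T x* = 26.
Solving the dual: y* = (3.5, 0, 0.5).
  dual value b^T y* = 26.
Strong duality: c^T x* = b^T y*. Confirmed.

26


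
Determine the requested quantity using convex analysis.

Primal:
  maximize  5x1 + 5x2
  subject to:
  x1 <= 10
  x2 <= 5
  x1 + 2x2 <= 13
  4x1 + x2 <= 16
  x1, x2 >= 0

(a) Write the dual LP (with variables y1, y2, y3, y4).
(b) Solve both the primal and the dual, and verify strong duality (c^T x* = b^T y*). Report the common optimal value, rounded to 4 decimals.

The standard primal-dual pair for 'max c^T x s.t. A x <= b, x >= 0' is:
  Dual:  min b^T y  s.t.  A^T y >= c,  y >= 0.

So the dual LP is:
  minimize  10y1 + 5y2 + 13y3 + 16y4
  subject to:
    y1 + y3 + 4y4 >= 5
    y2 + 2y3 + y4 >= 5
    y1, y2, y3, y4 >= 0

Solving the primal: x* = (2.75, 5).
  primal value c^T x* = 38.75.
Solving the dual: y* = (0, 3.75, 0, 1.25).
  dual value b^T y* = 38.75.
Strong duality: c^T x* = b^T y*. Confirmed.

38.75


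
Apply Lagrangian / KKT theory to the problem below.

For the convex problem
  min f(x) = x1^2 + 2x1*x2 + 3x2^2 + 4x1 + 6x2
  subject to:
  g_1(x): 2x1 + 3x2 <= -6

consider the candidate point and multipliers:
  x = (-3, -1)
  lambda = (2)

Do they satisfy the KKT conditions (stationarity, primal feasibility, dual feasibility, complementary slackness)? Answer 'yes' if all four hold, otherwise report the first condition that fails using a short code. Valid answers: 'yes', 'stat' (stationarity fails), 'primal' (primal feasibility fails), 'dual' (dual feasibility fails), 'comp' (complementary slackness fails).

Gradient of f: grad f(x) = Q x + c = (-4, -6)
Constraint values g_i(x) = a_i^T x - b_i:
  g_1((-3, -1)) = -3
Stationarity residual: grad f(x) + sum_i lambda_i a_i = (0, 0)
  -> stationarity OK
Primal feasibility (all g_i <= 0): OK
Dual feasibility (all lambda_i >= 0): OK
Complementary slackness (lambda_i * g_i(x) = 0 for all i): FAILS

Verdict: the first failing condition is complementary_slackness -> comp.

comp


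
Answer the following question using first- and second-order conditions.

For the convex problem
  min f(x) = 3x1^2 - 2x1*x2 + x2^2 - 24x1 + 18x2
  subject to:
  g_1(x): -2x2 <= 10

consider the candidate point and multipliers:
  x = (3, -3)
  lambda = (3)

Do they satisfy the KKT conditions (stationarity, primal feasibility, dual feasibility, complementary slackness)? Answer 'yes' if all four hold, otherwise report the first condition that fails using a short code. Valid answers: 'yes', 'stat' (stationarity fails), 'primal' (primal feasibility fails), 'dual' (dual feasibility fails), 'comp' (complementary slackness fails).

Gradient of f: grad f(x) = Q x + c = (0, 6)
Constraint values g_i(x) = a_i^T x - b_i:
  g_1((3, -3)) = -4
Stationarity residual: grad f(x) + sum_i lambda_i a_i = (0, 0)
  -> stationarity OK
Primal feasibility (all g_i <= 0): OK
Dual feasibility (all lambda_i >= 0): OK
Complementary slackness (lambda_i * g_i(x) = 0 for all i): FAILS

Verdict: the first failing condition is complementary_slackness -> comp.

comp


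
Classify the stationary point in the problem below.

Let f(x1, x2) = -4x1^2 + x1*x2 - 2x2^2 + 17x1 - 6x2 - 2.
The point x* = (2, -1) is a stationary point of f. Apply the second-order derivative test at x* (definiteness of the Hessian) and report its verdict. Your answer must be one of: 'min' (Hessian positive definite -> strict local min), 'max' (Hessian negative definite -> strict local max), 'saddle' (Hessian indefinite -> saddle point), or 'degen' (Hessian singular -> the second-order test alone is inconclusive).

Compute the Hessian H = grad^2 f:
  H = [[-8, 1], [1, -4]]
Verify stationarity: grad f(x*) = H x* + g = (0, 0).
Eigenvalues of H: -8.2361, -3.7639.
Both eigenvalues < 0, so H is negative definite -> x* is a strict local max.

max


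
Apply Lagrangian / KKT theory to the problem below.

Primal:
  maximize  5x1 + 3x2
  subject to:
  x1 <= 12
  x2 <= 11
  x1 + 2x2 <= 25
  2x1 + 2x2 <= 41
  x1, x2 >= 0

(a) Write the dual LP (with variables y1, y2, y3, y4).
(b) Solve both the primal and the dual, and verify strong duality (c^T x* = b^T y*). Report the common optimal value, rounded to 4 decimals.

The standard primal-dual pair for 'max c^T x s.t. A x <= b, x >= 0' is:
  Dual:  min b^T y  s.t.  A^T y >= c,  y >= 0.

So the dual LP is:
  minimize  12y1 + 11y2 + 25y3 + 41y4
  subject to:
    y1 + y3 + 2y4 >= 5
    y2 + 2y3 + 2y4 >= 3
    y1, y2, y3, y4 >= 0

Solving the primal: x* = (12, 6.5).
  primal value c^T x* = 79.5.
Solving the dual: y* = (3.5, 0, 1.5, 0).
  dual value b^T y* = 79.5.
Strong duality: c^T x* = b^T y*. Confirmed.

79.5


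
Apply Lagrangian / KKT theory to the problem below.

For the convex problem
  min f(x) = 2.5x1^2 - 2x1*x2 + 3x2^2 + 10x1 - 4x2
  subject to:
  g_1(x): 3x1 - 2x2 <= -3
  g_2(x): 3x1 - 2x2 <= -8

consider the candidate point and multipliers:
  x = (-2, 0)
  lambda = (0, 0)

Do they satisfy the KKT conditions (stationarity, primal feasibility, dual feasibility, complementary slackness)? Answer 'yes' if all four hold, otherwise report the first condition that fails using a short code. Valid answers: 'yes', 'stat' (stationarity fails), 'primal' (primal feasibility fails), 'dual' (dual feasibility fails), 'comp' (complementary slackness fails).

Gradient of f: grad f(x) = Q x + c = (0, 0)
Constraint values g_i(x) = a_i^T x - b_i:
  g_1((-2, 0)) = -3
  g_2((-2, 0)) = 2
Stationarity residual: grad f(x) + sum_i lambda_i a_i = (0, 0)
  -> stationarity OK
Primal feasibility (all g_i <= 0): FAILS
Dual feasibility (all lambda_i >= 0): OK
Complementary slackness (lambda_i * g_i(x) = 0 for all i): OK

Verdict: the first failing condition is primal_feasibility -> primal.

primal


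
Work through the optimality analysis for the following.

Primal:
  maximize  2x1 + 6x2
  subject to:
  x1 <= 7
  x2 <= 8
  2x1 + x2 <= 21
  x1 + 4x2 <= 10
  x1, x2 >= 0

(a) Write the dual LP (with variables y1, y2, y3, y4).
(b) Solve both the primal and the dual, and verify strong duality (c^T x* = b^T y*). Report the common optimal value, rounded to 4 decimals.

The standard primal-dual pair for 'max c^T x s.t. A x <= b, x >= 0' is:
  Dual:  min b^T y  s.t.  A^T y >= c,  y >= 0.

So the dual LP is:
  minimize  7y1 + 8y2 + 21y3 + 10y4
  subject to:
    y1 + 2y3 + y4 >= 2
    y2 + y3 + 4y4 >= 6
    y1, y2, y3, y4 >= 0

Solving the primal: x* = (7, 0.75).
  primal value c^T x* = 18.5.
Solving the dual: y* = (0.5, 0, 0, 1.5).
  dual value b^T y* = 18.5.
Strong duality: c^T x* = b^T y*. Confirmed.

18.5


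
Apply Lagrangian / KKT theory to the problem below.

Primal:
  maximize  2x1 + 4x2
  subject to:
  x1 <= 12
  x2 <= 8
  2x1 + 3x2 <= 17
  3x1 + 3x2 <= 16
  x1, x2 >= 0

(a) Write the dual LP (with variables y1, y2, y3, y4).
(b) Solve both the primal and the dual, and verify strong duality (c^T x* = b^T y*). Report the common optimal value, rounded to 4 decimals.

The standard primal-dual pair for 'max c^T x s.t. A x <= b, x >= 0' is:
  Dual:  min b^T y  s.t.  A^T y >= c,  y >= 0.

So the dual LP is:
  minimize  12y1 + 8y2 + 17y3 + 16y4
  subject to:
    y1 + 2y3 + 3y4 >= 2
    y2 + 3y3 + 3y4 >= 4
    y1, y2, y3, y4 >= 0

Solving the primal: x* = (0, 5.3333).
  primal value c^T x* = 21.3333.
Solving the dual: y* = (0, 0, 0, 1.3333).
  dual value b^T y* = 21.3333.
Strong duality: c^T x* = b^T y*. Confirmed.

21.3333


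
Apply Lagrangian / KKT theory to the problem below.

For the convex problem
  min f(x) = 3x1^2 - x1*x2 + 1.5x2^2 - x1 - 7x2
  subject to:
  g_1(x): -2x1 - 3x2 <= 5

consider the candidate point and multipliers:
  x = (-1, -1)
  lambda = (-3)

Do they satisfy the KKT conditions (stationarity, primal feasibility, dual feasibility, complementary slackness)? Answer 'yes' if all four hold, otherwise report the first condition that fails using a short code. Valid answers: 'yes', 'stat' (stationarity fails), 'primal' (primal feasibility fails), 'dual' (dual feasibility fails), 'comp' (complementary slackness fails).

Gradient of f: grad f(x) = Q x + c = (-6, -9)
Constraint values g_i(x) = a_i^T x - b_i:
  g_1((-1, -1)) = 0
Stationarity residual: grad f(x) + sum_i lambda_i a_i = (0, 0)
  -> stationarity OK
Primal feasibility (all g_i <= 0): OK
Dual feasibility (all lambda_i >= 0): FAILS
Complementary slackness (lambda_i * g_i(x) = 0 for all i): OK

Verdict: the first failing condition is dual_feasibility -> dual.

dual


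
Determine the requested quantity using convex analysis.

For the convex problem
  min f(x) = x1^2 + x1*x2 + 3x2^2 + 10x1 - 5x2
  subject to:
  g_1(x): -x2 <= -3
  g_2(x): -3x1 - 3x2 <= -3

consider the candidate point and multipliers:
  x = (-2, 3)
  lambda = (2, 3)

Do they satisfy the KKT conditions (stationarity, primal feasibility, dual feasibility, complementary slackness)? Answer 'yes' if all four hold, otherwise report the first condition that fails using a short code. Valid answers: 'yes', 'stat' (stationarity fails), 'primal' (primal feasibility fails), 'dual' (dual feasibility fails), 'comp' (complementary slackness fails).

Gradient of f: grad f(x) = Q x + c = (9, 11)
Constraint values g_i(x) = a_i^T x - b_i:
  g_1((-2, 3)) = 0
  g_2((-2, 3)) = 0
Stationarity residual: grad f(x) + sum_i lambda_i a_i = (0, 0)
  -> stationarity OK
Primal feasibility (all g_i <= 0): OK
Dual feasibility (all lambda_i >= 0): OK
Complementary slackness (lambda_i * g_i(x) = 0 for all i): OK

Verdict: yes, KKT holds.

yes


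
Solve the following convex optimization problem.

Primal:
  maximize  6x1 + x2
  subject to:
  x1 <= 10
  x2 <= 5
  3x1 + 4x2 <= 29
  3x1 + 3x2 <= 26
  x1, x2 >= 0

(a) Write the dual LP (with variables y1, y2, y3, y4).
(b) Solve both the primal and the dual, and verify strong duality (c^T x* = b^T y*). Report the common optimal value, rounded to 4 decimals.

The standard primal-dual pair for 'max c^T x s.t. A x <= b, x >= 0' is:
  Dual:  min b^T y  s.t.  A^T y >= c,  y >= 0.

So the dual LP is:
  minimize  10y1 + 5y2 + 29y3 + 26y4
  subject to:
    y1 + 3y3 + 3y4 >= 6
    y2 + 4y3 + 3y4 >= 1
    y1, y2, y3, y4 >= 0

Solving the primal: x* = (8.6667, 0).
  primal value c^T x* = 52.
Solving the dual: y* = (0, 0, 0, 2).
  dual value b^T y* = 52.
Strong duality: c^T x* = b^T y*. Confirmed.

52


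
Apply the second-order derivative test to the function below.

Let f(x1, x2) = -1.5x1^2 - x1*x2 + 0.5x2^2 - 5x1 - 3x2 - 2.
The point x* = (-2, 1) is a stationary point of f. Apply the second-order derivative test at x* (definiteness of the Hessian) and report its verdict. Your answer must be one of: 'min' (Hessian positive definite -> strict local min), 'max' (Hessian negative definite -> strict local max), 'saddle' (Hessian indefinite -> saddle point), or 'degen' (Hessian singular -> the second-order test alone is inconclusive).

Compute the Hessian H = grad^2 f:
  H = [[-3, -1], [-1, 1]]
Verify stationarity: grad f(x*) = H x* + g = (0, 0).
Eigenvalues of H: -3.2361, 1.2361.
Eigenvalues have mixed signs, so H is indefinite -> x* is a saddle point.

saddle


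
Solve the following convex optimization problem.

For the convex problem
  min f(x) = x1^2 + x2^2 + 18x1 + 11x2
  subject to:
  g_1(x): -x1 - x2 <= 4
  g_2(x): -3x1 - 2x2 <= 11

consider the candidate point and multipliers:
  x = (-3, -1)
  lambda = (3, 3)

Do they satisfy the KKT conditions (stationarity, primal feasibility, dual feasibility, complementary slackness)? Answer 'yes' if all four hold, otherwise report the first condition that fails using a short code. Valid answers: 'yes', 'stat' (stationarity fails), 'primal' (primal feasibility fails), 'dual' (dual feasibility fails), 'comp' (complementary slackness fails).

Gradient of f: grad f(x) = Q x + c = (12, 9)
Constraint values g_i(x) = a_i^T x - b_i:
  g_1((-3, -1)) = 0
  g_2((-3, -1)) = 0
Stationarity residual: grad f(x) + sum_i lambda_i a_i = (0, 0)
  -> stationarity OK
Primal feasibility (all g_i <= 0): OK
Dual feasibility (all lambda_i >= 0): OK
Complementary slackness (lambda_i * g_i(x) = 0 for all i): OK

Verdict: yes, KKT holds.

yes
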